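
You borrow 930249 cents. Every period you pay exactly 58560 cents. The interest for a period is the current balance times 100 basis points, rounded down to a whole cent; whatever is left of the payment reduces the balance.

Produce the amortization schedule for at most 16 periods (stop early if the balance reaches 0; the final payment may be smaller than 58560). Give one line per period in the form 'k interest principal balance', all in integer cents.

1. interest=⌊930249·100/10000⌋=9302; principal=58560-9302=49258; balance=930249-49258=880991
2. interest=⌊880991·100/10000⌋=8809; principal=58560-8809=49751; balance=880991-49751=831240
3. interest=⌊831240·100/10000⌋=8312; principal=58560-8312=50248; balance=831240-50248=780992
4. interest=⌊780992·100/10000⌋=7809; principal=58560-7809=50751; balance=780992-50751=730241
5. interest=⌊730241·100/10000⌋=7302; principal=58560-7302=51258; balance=730241-51258=678983
6. interest=⌊678983·100/10000⌋=6789; principal=58560-6789=51771; balance=678983-51771=627212
7. interest=⌊627212·100/10000⌋=6272; principal=58560-6272=52288; balance=627212-52288=574924
8. interest=⌊574924·100/10000⌋=5749; principal=58560-5749=52811; balance=574924-52811=522113
9. interest=⌊522113·100/10000⌋=5221; principal=58560-5221=53339; balance=522113-53339=468774
10. interest=⌊468774·100/10000⌋=4687; principal=58560-4687=53873; balance=468774-53873=414901
11. interest=⌊414901·100/10000⌋=4149; principal=58560-4149=54411; balance=414901-54411=360490
12. interest=⌊360490·100/10000⌋=3604; principal=58560-3604=54956; balance=360490-54956=305534
13. interest=⌊305534·100/10000⌋=3055; principal=58560-3055=55505; balance=305534-55505=250029
14. interest=⌊250029·100/10000⌋=2500; principal=58560-2500=56060; balance=250029-56060=193969
15. interest=⌊193969·100/10000⌋=1939; principal=58560-1939=56621; balance=193969-56621=137348
16. interest=⌊137348·100/10000⌋=1373; principal=58560-1373=57187; balance=137348-57187=80161

1 9302 49258 880991
2 8809 49751 831240
3 8312 50248 780992
4 7809 50751 730241
5 7302 51258 678983
6 6789 51771 627212
7 6272 52288 574924
8 5749 52811 522113
9 5221 53339 468774
10 4687 53873 414901
11 4149 54411 360490
12 3604 54956 305534
13 3055 55505 250029
14 2500 56060 193969
15 1939 56621 137348
16 1373 57187 80161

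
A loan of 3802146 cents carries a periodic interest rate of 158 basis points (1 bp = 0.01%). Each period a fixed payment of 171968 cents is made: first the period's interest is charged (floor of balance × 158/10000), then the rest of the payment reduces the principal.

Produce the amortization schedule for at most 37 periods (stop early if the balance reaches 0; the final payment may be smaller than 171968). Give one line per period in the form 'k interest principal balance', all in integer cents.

1 60073 111895 3690251
2 58305 113663 3576588
3 56510 115458 3461130
4 54685 117283 3343847
5 52832 119136 3224711
6 50950 121018 3103693
7 49038 122930 2980763
8 47096 124872 2855891
9 45123 126845 2729046
10 43118 128850 2600196
11 41083 130885 2469311
12 39015 132953 2336358
13 36914 135054 2201304
14 34780 137188 2064116
15 32613 139355 1924761
16 30411 141557 1783204
17 28174 143794 1639410
18 25902 146066 1493344
19 23594 148374 1344970
20 21250 150718 1194252
21 18869 153099 1041153
22 16450 155518 885635
23 13993 157975 727660
24 11497 160471 567189
25 8961 163007 404182
26 6386 165582 238600
27 3769 168199 70401
28 1112 70401 0

1. interest=⌊3802146·158/10000⌋=60073; principal=171968-60073=111895; balance=3802146-111895=3690251
2. interest=⌊3690251·158/10000⌋=58305; principal=171968-58305=113663; balance=3690251-113663=3576588
3. interest=⌊3576588·158/10000⌋=56510; principal=171968-56510=115458; balance=3576588-115458=3461130
4. interest=⌊3461130·158/10000⌋=54685; principal=171968-54685=117283; balance=3461130-117283=3343847
5. interest=⌊3343847·158/10000⌋=52832; principal=171968-52832=119136; balance=3343847-119136=3224711
6. interest=⌊3224711·158/10000⌋=50950; principal=171968-50950=121018; balance=3224711-121018=3103693
7. interest=⌊3103693·158/10000⌋=49038; principal=171968-49038=122930; balance=3103693-122930=2980763
8. interest=⌊2980763·158/10000⌋=47096; principal=171968-47096=124872; balance=2980763-124872=2855891
9. interest=⌊2855891·158/10000⌋=45123; principal=171968-45123=126845; balance=2855891-126845=2729046
10. interest=⌊2729046·158/10000⌋=43118; principal=171968-43118=128850; balance=2729046-128850=2600196
11. interest=⌊2600196·158/10000⌋=41083; principal=171968-41083=130885; balance=2600196-130885=2469311
12. interest=⌊2469311·158/10000⌋=39015; principal=171968-39015=132953; balance=2469311-132953=2336358
13. interest=⌊2336358·158/10000⌋=36914; principal=171968-36914=135054; balance=2336358-135054=2201304
14. interest=⌊2201304·158/10000⌋=34780; principal=171968-34780=137188; balance=2201304-137188=2064116
15. interest=⌊2064116·158/10000⌋=32613; principal=171968-32613=139355; balance=2064116-139355=1924761
16. interest=⌊1924761·158/10000⌋=30411; principal=171968-30411=141557; balance=1924761-141557=1783204
17. interest=⌊1783204·158/10000⌋=28174; principal=171968-28174=143794; balance=1783204-143794=1639410
18. interest=⌊1639410·158/10000⌋=25902; principal=171968-25902=146066; balance=1639410-146066=1493344
19. interest=⌊1493344·158/10000⌋=23594; principal=171968-23594=148374; balance=1493344-148374=1344970
20. interest=⌊1344970·158/10000⌋=21250; principal=171968-21250=150718; balance=1344970-150718=1194252
21. interest=⌊1194252·158/10000⌋=18869; principal=171968-18869=153099; balance=1194252-153099=1041153
22. interest=⌊1041153·158/10000⌋=16450; principal=171968-16450=155518; balance=1041153-155518=885635
23. interest=⌊885635·158/10000⌋=13993; principal=171968-13993=157975; balance=885635-157975=727660
24. interest=⌊727660·158/10000⌋=11497; principal=171968-11497=160471; balance=727660-160471=567189
25. interest=⌊567189·158/10000⌋=8961; principal=171968-8961=163007; balance=567189-163007=404182
26. interest=⌊404182·158/10000⌋=6386; principal=171968-6386=165582; balance=404182-165582=238600
27. interest=⌊238600·158/10000⌋=3769; principal=171968-3769=168199; balance=238600-168199=70401
28. interest=⌊70401·158/10000⌋=1112; principal=min(171968-1112,70401)=70401; balance=70401-70401=0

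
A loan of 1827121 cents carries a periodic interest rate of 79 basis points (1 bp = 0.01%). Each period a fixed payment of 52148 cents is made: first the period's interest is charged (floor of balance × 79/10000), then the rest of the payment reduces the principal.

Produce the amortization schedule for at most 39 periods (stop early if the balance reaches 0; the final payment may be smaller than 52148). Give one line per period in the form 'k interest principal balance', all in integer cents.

1 14434 37714 1789407
2 14136 38012 1751395
3 13836 38312 1713083
4 13533 38615 1674468
5 13228 38920 1635548
6 12920 39228 1596320
7 12610 39538 1556782
8 12298 39850 1516932
9 11983 40165 1476767
10 11666 40482 1436285
11 11346 40802 1395483
12 11024 41124 1354359
13 10699 41449 1312910
14 10371 41777 1271133
15 10041 42107 1229026
16 9709 42439 1186587
17 9374 42774 1143813
18 9036 43112 1100701
19 8695 43453 1057248
20 8352 43796 1013452
21 8006 44142 969310
22 7657 44491 924819
23 7306 44842 879977
24 6951 45197 834780
25 6594 45554 789226
26 6234 45914 743312
27 5872 46276 697036
28 5506 46642 650394
29 5138 47010 603384
30 4766 47382 556002
31 4392 47756 508246
32 4015 48133 460113
33 3634 48514 411599
34 3251 48897 362702
35 2865 49283 313419
36 2476 49672 263747
37 2083 50065 213682
38 1688 50460 163222
39 1289 50859 112363

1. interest=⌊1827121·79/10000⌋=14434; principal=52148-14434=37714; balance=1827121-37714=1789407
2. interest=⌊1789407·79/10000⌋=14136; principal=52148-14136=38012; balance=1789407-38012=1751395
3. interest=⌊1751395·79/10000⌋=13836; principal=52148-13836=38312; balance=1751395-38312=1713083
4. interest=⌊1713083·79/10000⌋=13533; principal=52148-13533=38615; balance=1713083-38615=1674468
5. interest=⌊1674468·79/10000⌋=13228; principal=52148-13228=38920; balance=1674468-38920=1635548
6. interest=⌊1635548·79/10000⌋=12920; principal=52148-12920=39228; balance=1635548-39228=1596320
7. interest=⌊1596320·79/10000⌋=12610; principal=52148-12610=39538; balance=1596320-39538=1556782
8. interest=⌊1556782·79/10000⌋=12298; principal=52148-12298=39850; balance=1556782-39850=1516932
9. interest=⌊1516932·79/10000⌋=11983; principal=52148-11983=40165; balance=1516932-40165=1476767
10. interest=⌊1476767·79/10000⌋=11666; principal=52148-11666=40482; balance=1476767-40482=1436285
11. interest=⌊1436285·79/10000⌋=11346; principal=52148-11346=40802; balance=1436285-40802=1395483
12. interest=⌊1395483·79/10000⌋=11024; principal=52148-11024=41124; balance=1395483-41124=1354359
13. interest=⌊1354359·79/10000⌋=10699; principal=52148-10699=41449; balance=1354359-41449=1312910
14. interest=⌊1312910·79/10000⌋=10371; principal=52148-10371=41777; balance=1312910-41777=1271133
15. interest=⌊1271133·79/10000⌋=10041; principal=52148-10041=42107; balance=1271133-42107=1229026
16. interest=⌊1229026·79/10000⌋=9709; principal=52148-9709=42439; balance=1229026-42439=1186587
17. interest=⌊1186587·79/10000⌋=9374; principal=52148-9374=42774; balance=1186587-42774=1143813
18. interest=⌊1143813·79/10000⌋=9036; principal=52148-9036=43112; balance=1143813-43112=1100701
19. interest=⌊1100701·79/10000⌋=8695; principal=52148-8695=43453; balance=1100701-43453=1057248
20. interest=⌊1057248·79/10000⌋=8352; principal=52148-8352=43796; balance=1057248-43796=1013452
21. interest=⌊1013452·79/10000⌋=8006; principal=52148-8006=44142; balance=1013452-44142=969310
22. interest=⌊969310·79/10000⌋=7657; principal=52148-7657=44491; balance=969310-44491=924819
23. interest=⌊924819·79/10000⌋=7306; principal=52148-7306=44842; balance=924819-44842=879977
24. interest=⌊879977·79/10000⌋=6951; principal=52148-6951=45197; balance=879977-45197=834780
25. interest=⌊834780·79/10000⌋=6594; principal=52148-6594=45554; balance=834780-45554=789226
26. interest=⌊789226·79/10000⌋=6234; principal=52148-6234=45914; balance=789226-45914=743312
27. interest=⌊743312·79/10000⌋=5872; principal=52148-5872=46276; balance=743312-46276=697036
28. interest=⌊697036·79/10000⌋=5506; principal=52148-5506=46642; balance=697036-46642=650394
29. interest=⌊650394·79/10000⌋=5138; principal=52148-5138=47010; balance=650394-47010=603384
30. interest=⌊603384·79/10000⌋=4766; principal=52148-4766=47382; balance=603384-47382=556002
31. interest=⌊556002·79/10000⌋=4392; principal=52148-4392=47756; balance=556002-47756=508246
32. interest=⌊508246·79/10000⌋=4015; principal=52148-4015=48133; balance=508246-48133=460113
33. interest=⌊460113·79/10000⌋=3634; principal=52148-3634=48514; balance=460113-48514=411599
34. interest=⌊411599·79/10000⌋=3251; principal=52148-3251=48897; balance=411599-48897=362702
35. interest=⌊362702·79/10000⌋=2865; principal=52148-2865=49283; balance=362702-49283=313419
36. interest=⌊313419·79/10000⌋=2476; principal=52148-2476=49672; balance=313419-49672=263747
37. interest=⌊263747·79/10000⌋=2083; principal=52148-2083=50065; balance=263747-50065=213682
38. interest=⌊213682·79/10000⌋=1688; principal=52148-1688=50460; balance=213682-50460=163222
39. interest=⌊163222·79/10000⌋=1289; principal=52148-1289=50859; balance=163222-50859=112363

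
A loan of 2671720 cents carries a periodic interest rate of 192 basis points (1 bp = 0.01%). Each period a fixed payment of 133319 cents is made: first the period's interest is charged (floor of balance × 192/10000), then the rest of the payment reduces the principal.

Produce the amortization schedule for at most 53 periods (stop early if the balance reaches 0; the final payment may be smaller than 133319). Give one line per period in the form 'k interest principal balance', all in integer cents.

1. interest=⌊2671720·192/10000⌋=51297; principal=133319-51297=82022; balance=2671720-82022=2589698
2. interest=⌊2589698·192/10000⌋=49722; principal=133319-49722=83597; balance=2589698-83597=2506101
3. interest=⌊2506101·192/10000⌋=48117; principal=133319-48117=85202; balance=2506101-85202=2420899
4. interest=⌊2420899·192/10000⌋=46481; principal=133319-46481=86838; balance=2420899-86838=2334061
5. interest=⌊2334061·192/10000⌋=44813; principal=133319-44813=88506; balance=2334061-88506=2245555
6. interest=⌊2245555·192/10000⌋=43114; principal=133319-43114=90205; balance=2245555-90205=2155350
7. interest=⌊2155350·192/10000⌋=41382; principal=133319-41382=91937; balance=2155350-91937=2063413
8. interest=⌊2063413·192/10000⌋=39617; principal=133319-39617=93702; balance=2063413-93702=1969711
9. interest=⌊1969711·192/10000⌋=37818; principal=133319-37818=95501; balance=1969711-95501=1874210
10. interest=⌊1874210·192/10000⌋=35984; principal=133319-35984=97335; balance=1874210-97335=1776875
11. interest=⌊1776875·192/10000⌋=34116; principal=133319-34116=99203; balance=1776875-99203=1677672
12. interest=⌊1677672·192/10000⌋=32211; principal=133319-32211=101108; balance=1677672-101108=1576564
13. interest=⌊1576564·192/10000⌋=30270; principal=133319-30270=103049; balance=1576564-103049=1473515
14. interest=⌊1473515·192/10000⌋=28291; principal=133319-28291=105028; balance=1473515-105028=1368487
15. interest=⌊1368487·192/10000⌋=26274; principal=133319-26274=107045; balance=1368487-107045=1261442
16. interest=⌊1261442·192/10000⌋=24219; principal=133319-24219=109100; balance=1261442-109100=1152342
17. interest=⌊1152342·192/10000⌋=22124; principal=133319-22124=111195; balance=1152342-111195=1041147
18. interest=⌊1041147·192/10000⌋=19990; principal=133319-19990=113329; balance=1041147-113329=927818
19. interest=⌊927818·192/10000⌋=17814; principal=133319-17814=115505; balance=927818-115505=812313
20. interest=⌊812313·192/10000⌋=15596; principal=133319-15596=117723; balance=812313-117723=694590
21. interest=⌊694590·192/10000⌋=13336; principal=133319-13336=119983; balance=694590-119983=574607
22. interest=⌊574607·192/10000⌋=11032; principal=133319-11032=122287; balance=574607-122287=452320
23. interest=⌊452320·192/10000⌋=8684; principal=133319-8684=124635; balance=452320-124635=327685
24. interest=⌊327685·192/10000⌋=6291; principal=133319-6291=127028; balance=327685-127028=200657
25. interest=⌊200657·192/10000⌋=3852; principal=133319-3852=129467; balance=200657-129467=71190
26. interest=⌊71190·192/10000⌋=1366; principal=min(133319-1366,71190)=71190; balance=71190-71190=0

1 51297 82022 2589698
2 49722 83597 2506101
3 48117 85202 2420899
4 46481 86838 2334061
5 44813 88506 2245555
6 43114 90205 2155350
7 41382 91937 2063413
8 39617 93702 1969711
9 37818 95501 1874210
10 35984 97335 1776875
11 34116 99203 1677672
12 32211 101108 1576564
13 30270 103049 1473515
14 28291 105028 1368487
15 26274 107045 1261442
16 24219 109100 1152342
17 22124 111195 1041147
18 19990 113329 927818
19 17814 115505 812313
20 15596 117723 694590
21 13336 119983 574607
22 11032 122287 452320
23 8684 124635 327685
24 6291 127028 200657
25 3852 129467 71190
26 1366 71190 0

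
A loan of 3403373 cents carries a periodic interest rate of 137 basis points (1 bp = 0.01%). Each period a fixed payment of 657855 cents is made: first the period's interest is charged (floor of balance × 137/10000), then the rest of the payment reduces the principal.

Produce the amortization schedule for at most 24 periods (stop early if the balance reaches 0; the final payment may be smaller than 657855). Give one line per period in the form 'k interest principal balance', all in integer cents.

1. interest=⌊3403373·137/10000⌋=46626; principal=657855-46626=611229; balance=3403373-611229=2792144
2. interest=⌊2792144·137/10000⌋=38252; principal=657855-38252=619603; balance=2792144-619603=2172541
3. interest=⌊2172541·137/10000⌋=29763; principal=657855-29763=628092; balance=2172541-628092=1544449
4. interest=⌊1544449·137/10000⌋=21158; principal=657855-21158=636697; balance=1544449-636697=907752
5. interest=⌊907752·137/10000⌋=12436; principal=657855-12436=645419; balance=907752-645419=262333
6. interest=⌊262333·137/10000⌋=3593; principal=min(657855-3593,262333)=262333; balance=262333-262333=0

1 46626 611229 2792144
2 38252 619603 2172541
3 29763 628092 1544449
4 21158 636697 907752
5 12436 645419 262333
6 3593 262333 0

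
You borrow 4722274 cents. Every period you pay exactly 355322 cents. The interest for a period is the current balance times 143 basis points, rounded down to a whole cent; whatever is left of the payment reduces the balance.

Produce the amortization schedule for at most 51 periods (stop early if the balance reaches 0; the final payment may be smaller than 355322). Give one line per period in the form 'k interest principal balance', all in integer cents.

1 67528 287794 4434480
2 63413 291909 4142571
3 59238 296084 3846487
4 55004 300318 3546169
5 50710 304612 3241557
6 46354 308968 2932589
7 41936 313386 2619203
8 37454 317868 2301335
9 32909 322413 1978922
10 28298 327024 1651898
11 23622 331700 1320198
12 18878 336444 983754
13 14067 341255 642499
14 9187 346135 296364
15 4238 296364 0

1. interest=⌊4722274·143/10000⌋=67528; principal=355322-67528=287794; balance=4722274-287794=4434480
2. interest=⌊4434480·143/10000⌋=63413; principal=355322-63413=291909; balance=4434480-291909=4142571
3. interest=⌊4142571·143/10000⌋=59238; principal=355322-59238=296084; balance=4142571-296084=3846487
4. interest=⌊3846487·143/10000⌋=55004; principal=355322-55004=300318; balance=3846487-300318=3546169
5. interest=⌊3546169·143/10000⌋=50710; principal=355322-50710=304612; balance=3546169-304612=3241557
6. interest=⌊3241557·143/10000⌋=46354; principal=355322-46354=308968; balance=3241557-308968=2932589
7. interest=⌊2932589·143/10000⌋=41936; principal=355322-41936=313386; balance=2932589-313386=2619203
8. interest=⌊2619203·143/10000⌋=37454; principal=355322-37454=317868; balance=2619203-317868=2301335
9. interest=⌊2301335·143/10000⌋=32909; principal=355322-32909=322413; balance=2301335-322413=1978922
10. interest=⌊1978922·143/10000⌋=28298; principal=355322-28298=327024; balance=1978922-327024=1651898
11. interest=⌊1651898·143/10000⌋=23622; principal=355322-23622=331700; balance=1651898-331700=1320198
12. interest=⌊1320198·143/10000⌋=18878; principal=355322-18878=336444; balance=1320198-336444=983754
13. interest=⌊983754·143/10000⌋=14067; principal=355322-14067=341255; balance=983754-341255=642499
14. interest=⌊642499·143/10000⌋=9187; principal=355322-9187=346135; balance=642499-346135=296364
15. interest=⌊296364·143/10000⌋=4238; principal=min(355322-4238,296364)=296364; balance=296364-296364=0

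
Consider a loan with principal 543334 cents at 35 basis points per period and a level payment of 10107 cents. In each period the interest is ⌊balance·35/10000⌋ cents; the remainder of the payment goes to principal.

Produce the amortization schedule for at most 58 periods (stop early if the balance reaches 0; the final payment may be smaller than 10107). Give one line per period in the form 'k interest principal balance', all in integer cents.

1. interest=⌊543334·35/10000⌋=1901; principal=10107-1901=8206; balance=543334-8206=535128
2. interest=⌊535128·35/10000⌋=1872; principal=10107-1872=8235; balance=535128-8235=526893
3. interest=⌊526893·35/10000⌋=1844; principal=10107-1844=8263; balance=526893-8263=518630
4. interest=⌊518630·35/10000⌋=1815; principal=10107-1815=8292; balance=518630-8292=510338
5. interest=⌊510338·35/10000⌋=1786; principal=10107-1786=8321; balance=510338-8321=502017
6. interest=⌊502017·35/10000⌋=1757; principal=10107-1757=8350; balance=502017-8350=493667
7. interest=⌊493667·35/10000⌋=1727; principal=10107-1727=8380; balance=493667-8380=485287
8. interest=⌊485287·35/10000⌋=1698; principal=10107-1698=8409; balance=485287-8409=476878
9. interest=⌊476878·35/10000⌋=1669; principal=10107-1669=8438; balance=476878-8438=468440
10. interest=⌊468440·35/10000⌋=1639; principal=10107-1639=8468; balance=468440-8468=459972
11. interest=⌊459972·35/10000⌋=1609; principal=10107-1609=8498; balance=459972-8498=451474
12. interest=⌊451474·35/10000⌋=1580; principal=10107-1580=8527; balance=451474-8527=442947
13. interest=⌊442947·35/10000⌋=1550; principal=10107-1550=8557; balance=442947-8557=434390
14. interest=⌊434390·35/10000⌋=1520; principal=10107-1520=8587; balance=434390-8587=425803
15. interest=⌊425803·35/10000⌋=1490; principal=10107-1490=8617; balance=425803-8617=417186
16. interest=⌊417186·35/10000⌋=1460; principal=10107-1460=8647; balance=417186-8647=408539
17. interest=⌊408539·35/10000⌋=1429; principal=10107-1429=8678; balance=408539-8678=399861
18. interest=⌊399861·35/10000⌋=1399; principal=10107-1399=8708; balance=399861-8708=391153
19. interest=⌊391153·35/10000⌋=1369; principal=10107-1369=8738; balance=391153-8738=382415
20. interest=⌊382415·35/10000⌋=1338; principal=10107-1338=8769; balance=382415-8769=373646
21. interest=⌊373646·35/10000⌋=1307; principal=10107-1307=8800; balance=373646-8800=364846
22. interest=⌊364846·35/10000⌋=1276; principal=10107-1276=8831; balance=364846-8831=356015
23. interest=⌊356015·35/10000⌋=1246; principal=10107-1246=8861; balance=356015-8861=347154
24. interest=⌊347154·35/10000⌋=1215; principal=10107-1215=8892; balance=347154-8892=338262
25. interest=⌊338262·35/10000⌋=1183; principal=10107-1183=8924; balance=338262-8924=329338
26. interest=⌊329338·35/10000⌋=1152; principal=10107-1152=8955; balance=329338-8955=320383
27. interest=⌊320383·35/10000⌋=1121; principal=10107-1121=8986; balance=320383-8986=311397
28. interest=⌊311397·35/10000⌋=1089; principal=10107-1089=9018; balance=311397-9018=302379
29. interest=⌊302379·35/10000⌋=1058; principal=10107-1058=9049; balance=302379-9049=293330
30. interest=⌊293330·35/10000⌋=1026; principal=10107-1026=9081; balance=293330-9081=284249
31. interest=⌊284249·35/10000⌋=994; principal=10107-994=9113; balance=284249-9113=275136
32. interest=⌊275136·35/10000⌋=962; principal=10107-962=9145; balance=275136-9145=265991
33. interest=⌊265991·35/10000⌋=930; principal=10107-930=9177; balance=265991-9177=256814
34. interest=⌊256814·35/10000⌋=898; principal=10107-898=9209; balance=256814-9209=247605
35. interest=⌊247605·35/10000⌋=866; principal=10107-866=9241; balance=247605-9241=238364
36. interest=⌊238364·35/10000⌋=834; principal=10107-834=9273; balance=238364-9273=229091
37. interest=⌊229091·35/10000⌋=801; principal=10107-801=9306; balance=229091-9306=219785
38. interest=⌊219785·35/10000⌋=769; principal=10107-769=9338; balance=219785-9338=210447
39. interest=⌊210447·35/10000⌋=736; principal=10107-736=9371; balance=210447-9371=201076
40. interest=⌊201076·35/10000⌋=703; principal=10107-703=9404; balance=201076-9404=191672
41. interest=⌊191672·35/10000⌋=670; principal=10107-670=9437; balance=191672-9437=182235
42. interest=⌊182235·35/10000⌋=637; principal=10107-637=9470; balance=182235-9470=172765
43. interest=⌊172765·35/10000⌋=604; principal=10107-604=9503; balance=172765-9503=163262
44. interest=⌊163262·35/10000⌋=571; principal=10107-571=9536; balance=163262-9536=153726
45. interest=⌊153726·35/10000⌋=538; principal=10107-538=9569; balance=153726-9569=144157
46. interest=⌊144157·35/10000⌋=504; principal=10107-504=9603; balance=144157-9603=134554
47. interest=⌊134554·35/10000⌋=470; principal=10107-470=9637; balance=134554-9637=124917
48. interest=⌊124917·35/10000⌋=437; principal=10107-437=9670; balance=124917-9670=115247
49. interest=⌊115247·35/10000⌋=403; principal=10107-403=9704; balance=115247-9704=105543
50. interest=⌊105543·35/10000⌋=369; principal=10107-369=9738; balance=105543-9738=95805
51. interest=⌊95805·35/10000⌋=335; principal=10107-335=9772; balance=95805-9772=86033
52. interest=⌊86033·35/10000⌋=301; principal=10107-301=9806; balance=86033-9806=76227
53. interest=⌊76227·35/10000⌋=266; principal=10107-266=9841; balance=76227-9841=66386
54. interest=⌊66386·35/10000⌋=232; principal=10107-232=9875; balance=66386-9875=56511
55. interest=⌊56511·35/10000⌋=197; principal=10107-197=9910; balance=56511-9910=46601
56. interest=⌊46601·35/10000⌋=163; principal=10107-163=9944; balance=46601-9944=36657
57. interest=⌊36657·35/10000⌋=128; principal=10107-128=9979; balance=36657-9979=26678
58. interest=⌊26678·35/10000⌋=93; principal=10107-93=10014; balance=26678-10014=16664

1 1901 8206 535128
2 1872 8235 526893
3 1844 8263 518630
4 1815 8292 510338
5 1786 8321 502017
6 1757 8350 493667
7 1727 8380 485287
8 1698 8409 476878
9 1669 8438 468440
10 1639 8468 459972
11 1609 8498 451474
12 1580 8527 442947
13 1550 8557 434390
14 1520 8587 425803
15 1490 8617 417186
16 1460 8647 408539
17 1429 8678 399861
18 1399 8708 391153
19 1369 8738 382415
20 1338 8769 373646
21 1307 8800 364846
22 1276 8831 356015
23 1246 8861 347154
24 1215 8892 338262
25 1183 8924 329338
26 1152 8955 320383
27 1121 8986 311397
28 1089 9018 302379
29 1058 9049 293330
30 1026 9081 284249
31 994 9113 275136
32 962 9145 265991
33 930 9177 256814
34 898 9209 247605
35 866 9241 238364
36 834 9273 229091
37 801 9306 219785
38 769 9338 210447
39 736 9371 201076
40 703 9404 191672
41 670 9437 182235
42 637 9470 172765
43 604 9503 163262
44 571 9536 153726
45 538 9569 144157
46 504 9603 134554
47 470 9637 124917
48 437 9670 115247
49 403 9704 105543
50 369 9738 95805
51 335 9772 86033
52 301 9806 76227
53 266 9841 66386
54 232 9875 56511
55 197 9910 46601
56 163 9944 36657
57 128 9979 26678
58 93 10014 16664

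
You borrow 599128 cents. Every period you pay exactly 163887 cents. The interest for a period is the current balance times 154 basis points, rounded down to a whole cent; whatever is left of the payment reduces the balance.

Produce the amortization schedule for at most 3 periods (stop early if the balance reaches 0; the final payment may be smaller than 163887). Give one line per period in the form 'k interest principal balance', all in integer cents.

1 9226 154661 444467
2 6844 157043 287424
3 4426 159461 127963

1. interest=⌊599128·154/10000⌋=9226; principal=163887-9226=154661; balance=599128-154661=444467
2. interest=⌊444467·154/10000⌋=6844; principal=163887-6844=157043; balance=444467-157043=287424
3. interest=⌊287424·154/10000⌋=4426; principal=163887-4426=159461; balance=287424-159461=127963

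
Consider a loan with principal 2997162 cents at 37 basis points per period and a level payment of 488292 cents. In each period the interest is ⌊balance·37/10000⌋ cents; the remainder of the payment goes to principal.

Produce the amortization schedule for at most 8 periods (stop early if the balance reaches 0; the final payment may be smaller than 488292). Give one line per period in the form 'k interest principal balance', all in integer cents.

1 11089 477203 2519959
2 9323 478969 2040990
3 7551 480741 1560249
4 5772 482520 1077729
5 3987 484305 593424
6 2195 486097 107327
7 397 107327 0

1. interest=⌊2997162·37/10000⌋=11089; principal=488292-11089=477203; balance=2997162-477203=2519959
2. interest=⌊2519959·37/10000⌋=9323; principal=488292-9323=478969; balance=2519959-478969=2040990
3. interest=⌊2040990·37/10000⌋=7551; principal=488292-7551=480741; balance=2040990-480741=1560249
4. interest=⌊1560249·37/10000⌋=5772; principal=488292-5772=482520; balance=1560249-482520=1077729
5. interest=⌊1077729·37/10000⌋=3987; principal=488292-3987=484305; balance=1077729-484305=593424
6. interest=⌊593424·37/10000⌋=2195; principal=488292-2195=486097; balance=593424-486097=107327
7. interest=⌊107327·37/10000⌋=397; principal=min(488292-397,107327)=107327; balance=107327-107327=0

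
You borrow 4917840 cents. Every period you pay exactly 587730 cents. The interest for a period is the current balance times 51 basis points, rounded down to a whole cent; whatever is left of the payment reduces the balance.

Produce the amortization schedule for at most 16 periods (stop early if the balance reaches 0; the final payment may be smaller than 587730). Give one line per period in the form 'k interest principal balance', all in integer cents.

1. interest=⌊4917840·51/10000⌋=25080; principal=587730-25080=562650; balance=4917840-562650=4355190
2. interest=⌊4355190·51/10000⌋=22211; principal=587730-22211=565519; balance=4355190-565519=3789671
3. interest=⌊3789671·51/10000⌋=19327; principal=587730-19327=568403; balance=3789671-568403=3221268
4. interest=⌊3221268·51/10000⌋=16428; principal=587730-16428=571302; balance=3221268-571302=2649966
5. interest=⌊2649966·51/10000⌋=13514; principal=587730-13514=574216; balance=2649966-574216=2075750
6. interest=⌊2075750·51/10000⌋=10586; principal=587730-10586=577144; balance=2075750-577144=1498606
7. interest=⌊1498606·51/10000⌋=7642; principal=587730-7642=580088; balance=1498606-580088=918518
8. interest=⌊918518·51/10000⌋=4684; principal=587730-4684=583046; balance=918518-583046=335472
9. interest=⌊335472·51/10000⌋=1710; principal=min(587730-1710,335472)=335472; balance=335472-335472=0

1 25080 562650 4355190
2 22211 565519 3789671
3 19327 568403 3221268
4 16428 571302 2649966
5 13514 574216 2075750
6 10586 577144 1498606
7 7642 580088 918518
8 4684 583046 335472
9 1710 335472 0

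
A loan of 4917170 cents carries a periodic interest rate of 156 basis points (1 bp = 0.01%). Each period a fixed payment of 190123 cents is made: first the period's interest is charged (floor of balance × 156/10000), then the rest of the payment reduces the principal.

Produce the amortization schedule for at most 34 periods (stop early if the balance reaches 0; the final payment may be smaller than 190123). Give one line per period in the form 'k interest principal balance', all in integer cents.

1 76707 113416 4803754
2 74938 115185 4688569
3 73141 116982 4571587
4 71316 118807 4452780
5 69463 120660 4332120
6 67581 122542 4209578
7 65669 124454 4085124
8 63727 126396 3958728
9 61756 128367 3830361
10 59753 130370 3699991
11 57719 132404 3567587
12 55654 134469 3433118
13 53556 136567 3296551
14 51426 138697 3157854
15 49262 140861 3016993
16 47065 143058 2873935
17 44833 145290 2728645
18 42566 147557 2581088
19 40264 149859 2431229
20 37927 152196 2279033
21 35552 154571 2124462
22 33141 156982 1967480
23 30692 159431 1808049
24 28205 161918 1646131
25 25679 164444 1481687
26 23114 167009 1314678
27 20508 169615 1145063
28 17862 172261 972802
29 15175 174948 797854
30 12446 177677 620177
31 9674 180449 439728
32 6859 183264 256464
33 4000 186123 70341
34 1097 70341 0

1. interest=⌊4917170·156/10000⌋=76707; principal=190123-76707=113416; balance=4917170-113416=4803754
2. interest=⌊4803754·156/10000⌋=74938; principal=190123-74938=115185; balance=4803754-115185=4688569
3. interest=⌊4688569·156/10000⌋=73141; principal=190123-73141=116982; balance=4688569-116982=4571587
4. interest=⌊4571587·156/10000⌋=71316; principal=190123-71316=118807; balance=4571587-118807=4452780
5. interest=⌊4452780·156/10000⌋=69463; principal=190123-69463=120660; balance=4452780-120660=4332120
6. interest=⌊4332120·156/10000⌋=67581; principal=190123-67581=122542; balance=4332120-122542=4209578
7. interest=⌊4209578·156/10000⌋=65669; principal=190123-65669=124454; balance=4209578-124454=4085124
8. interest=⌊4085124·156/10000⌋=63727; principal=190123-63727=126396; balance=4085124-126396=3958728
9. interest=⌊3958728·156/10000⌋=61756; principal=190123-61756=128367; balance=3958728-128367=3830361
10. interest=⌊3830361·156/10000⌋=59753; principal=190123-59753=130370; balance=3830361-130370=3699991
11. interest=⌊3699991·156/10000⌋=57719; principal=190123-57719=132404; balance=3699991-132404=3567587
12. interest=⌊3567587·156/10000⌋=55654; principal=190123-55654=134469; balance=3567587-134469=3433118
13. interest=⌊3433118·156/10000⌋=53556; principal=190123-53556=136567; balance=3433118-136567=3296551
14. interest=⌊3296551·156/10000⌋=51426; principal=190123-51426=138697; balance=3296551-138697=3157854
15. interest=⌊3157854·156/10000⌋=49262; principal=190123-49262=140861; balance=3157854-140861=3016993
16. interest=⌊3016993·156/10000⌋=47065; principal=190123-47065=143058; balance=3016993-143058=2873935
17. interest=⌊2873935·156/10000⌋=44833; principal=190123-44833=145290; balance=2873935-145290=2728645
18. interest=⌊2728645·156/10000⌋=42566; principal=190123-42566=147557; balance=2728645-147557=2581088
19. interest=⌊2581088·156/10000⌋=40264; principal=190123-40264=149859; balance=2581088-149859=2431229
20. interest=⌊2431229·156/10000⌋=37927; principal=190123-37927=152196; balance=2431229-152196=2279033
21. interest=⌊2279033·156/10000⌋=35552; principal=190123-35552=154571; balance=2279033-154571=2124462
22. interest=⌊2124462·156/10000⌋=33141; principal=190123-33141=156982; balance=2124462-156982=1967480
23. interest=⌊1967480·156/10000⌋=30692; principal=190123-30692=159431; balance=1967480-159431=1808049
24. interest=⌊1808049·156/10000⌋=28205; principal=190123-28205=161918; balance=1808049-161918=1646131
25. interest=⌊1646131·156/10000⌋=25679; principal=190123-25679=164444; balance=1646131-164444=1481687
26. interest=⌊1481687·156/10000⌋=23114; principal=190123-23114=167009; balance=1481687-167009=1314678
27. interest=⌊1314678·156/10000⌋=20508; principal=190123-20508=169615; balance=1314678-169615=1145063
28. interest=⌊1145063·156/10000⌋=17862; principal=190123-17862=172261; balance=1145063-172261=972802
29. interest=⌊972802·156/10000⌋=15175; principal=190123-15175=174948; balance=972802-174948=797854
30. interest=⌊797854·156/10000⌋=12446; principal=190123-12446=177677; balance=797854-177677=620177
31. interest=⌊620177·156/10000⌋=9674; principal=190123-9674=180449; balance=620177-180449=439728
32. interest=⌊439728·156/10000⌋=6859; principal=190123-6859=183264; balance=439728-183264=256464
33. interest=⌊256464·156/10000⌋=4000; principal=190123-4000=186123; balance=256464-186123=70341
34. interest=⌊70341·156/10000⌋=1097; principal=min(190123-1097,70341)=70341; balance=70341-70341=0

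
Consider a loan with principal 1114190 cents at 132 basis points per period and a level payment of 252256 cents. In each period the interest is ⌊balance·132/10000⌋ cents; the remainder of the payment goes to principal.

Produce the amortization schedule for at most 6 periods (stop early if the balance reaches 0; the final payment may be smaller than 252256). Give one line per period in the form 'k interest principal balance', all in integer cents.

1. interest=⌊1114190·132/10000⌋=14707; principal=252256-14707=237549; balance=1114190-237549=876641
2. interest=⌊876641·132/10000⌋=11571; principal=252256-11571=240685; balance=876641-240685=635956
3. interest=⌊635956·132/10000⌋=8394; principal=252256-8394=243862; balance=635956-243862=392094
4. interest=⌊392094·132/10000⌋=5175; principal=252256-5175=247081; balance=392094-247081=145013
5. interest=⌊145013·132/10000⌋=1914; principal=min(252256-1914,145013)=145013; balance=145013-145013=0

1 14707 237549 876641
2 11571 240685 635956
3 8394 243862 392094
4 5175 247081 145013
5 1914 145013 0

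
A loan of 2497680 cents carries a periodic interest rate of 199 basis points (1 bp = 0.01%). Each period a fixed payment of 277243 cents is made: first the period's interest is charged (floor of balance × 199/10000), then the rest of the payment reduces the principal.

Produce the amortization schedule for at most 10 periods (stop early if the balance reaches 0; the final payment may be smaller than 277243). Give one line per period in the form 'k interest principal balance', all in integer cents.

1. interest=⌊2497680·199/10000⌋=49703; principal=277243-49703=227540; balance=2497680-227540=2270140
2. interest=⌊2270140·199/10000⌋=45175; principal=277243-45175=232068; balance=2270140-232068=2038072
3. interest=⌊2038072·199/10000⌋=40557; principal=277243-40557=236686; balance=2038072-236686=1801386
4. interest=⌊1801386·199/10000⌋=35847; principal=277243-35847=241396; balance=1801386-241396=1559990
5. interest=⌊1559990·199/10000⌋=31043; principal=277243-31043=246200; balance=1559990-246200=1313790
6. interest=⌊1313790·199/10000⌋=26144; principal=277243-26144=251099; balance=1313790-251099=1062691
7. interest=⌊1062691·199/10000⌋=21147; principal=277243-21147=256096; balance=1062691-256096=806595
8. interest=⌊806595·199/10000⌋=16051; principal=277243-16051=261192; balance=806595-261192=545403
9. interest=⌊545403·199/10000⌋=10853; principal=277243-10853=266390; balance=545403-266390=279013
10. interest=⌊279013·199/10000⌋=5552; principal=277243-5552=271691; balance=279013-271691=7322

1 49703 227540 2270140
2 45175 232068 2038072
3 40557 236686 1801386
4 35847 241396 1559990
5 31043 246200 1313790
6 26144 251099 1062691
7 21147 256096 806595
8 16051 261192 545403
9 10853 266390 279013
10 5552 271691 7322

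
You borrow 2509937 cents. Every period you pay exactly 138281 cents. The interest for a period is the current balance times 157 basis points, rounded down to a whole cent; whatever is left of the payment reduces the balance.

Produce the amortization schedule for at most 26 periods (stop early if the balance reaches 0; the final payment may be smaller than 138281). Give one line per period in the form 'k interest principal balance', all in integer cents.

1. interest=⌊2509937·157/10000⌋=39406; principal=138281-39406=98875; balance=2509937-98875=2411062
2. interest=⌊2411062·157/10000⌋=37853; principal=138281-37853=100428; balance=2411062-100428=2310634
3. interest=⌊2310634·157/10000⌋=36276; principal=138281-36276=102005; balance=2310634-102005=2208629
4. interest=⌊2208629·157/10000⌋=34675; principal=138281-34675=103606; balance=2208629-103606=2105023
5. interest=⌊2105023·157/10000⌋=33048; principal=138281-33048=105233; balance=2105023-105233=1999790
6. interest=⌊1999790·157/10000⌋=31396; principal=138281-31396=106885; balance=1999790-106885=1892905
7. interest=⌊1892905·157/10000⌋=29718; principal=138281-29718=108563; balance=1892905-108563=1784342
8. interest=⌊1784342·157/10000⌋=28014; principal=138281-28014=110267; balance=1784342-110267=1674075
9. interest=⌊1674075·157/10000⌋=26282; principal=138281-26282=111999; balance=1674075-111999=1562076
10. interest=⌊1562076·157/10000⌋=24524; principal=138281-24524=113757; balance=1562076-113757=1448319
11. interest=⌊1448319·157/10000⌋=22738; principal=138281-22738=115543; balance=1448319-115543=1332776
12. interest=⌊1332776·157/10000⌋=20924; principal=138281-20924=117357; balance=1332776-117357=1215419
13. interest=⌊1215419·157/10000⌋=19082; principal=138281-19082=119199; balance=1215419-119199=1096220
14. interest=⌊1096220·157/10000⌋=17210; principal=138281-17210=121071; balance=1096220-121071=975149
15. interest=⌊975149·157/10000⌋=15309; principal=138281-15309=122972; balance=975149-122972=852177
16. interest=⌊852177·157/10000⌋=13379; principal=138281-13379=124902; balance=852177-124902=727275
17. interest=⌊727275·157/10000⌋=11418; principal=138281-11418=126863; balance=727275-126863=600412
18. interest=⌊600412·157/10000⌋=9426; principal=138281-9426=128855; balance=600412-128855=471557
19. interest=⌊471557·157/10000⌋=7403; principal=138281-7403=130878; balance=471557-130878=340679
20. interest=⌊340679·157/10000⌋=5348; principal=138281-5348=132933; balance=340679-132933=207746
21. interest=⌊207746·157/10000⌋=3261; principal=138281-3261=135020; balance=207746-135020=72726
22. interest=⌊72726·157/10000⌋=1141; principal=min(138281-1141,72726)=72726; balance=72726-72726=0

1 39406 98875 2411062
2 37853 100428 2310634
3 36276 102005 2208629
4 34675 103606 2105023
5 33048 105233 1999790
6 31396 106885 1892905
7 29718 108563 1784342
8 28014 110267 1674075
9 26282 111999 1562076
10 24524 113757 1448319
11 22738 115543 1332776
12 20924 117357 1215419
13 19082 119199 1096220
14 17210 121071 975149
15 15309 122972 852177
16 13379 124902 727275
17 11418 126863 600412
18 9426 128855 471557
19 7403 130878 340679
20 5348 132933 207746
21 3261 135020 72726
22 1141 72726 0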